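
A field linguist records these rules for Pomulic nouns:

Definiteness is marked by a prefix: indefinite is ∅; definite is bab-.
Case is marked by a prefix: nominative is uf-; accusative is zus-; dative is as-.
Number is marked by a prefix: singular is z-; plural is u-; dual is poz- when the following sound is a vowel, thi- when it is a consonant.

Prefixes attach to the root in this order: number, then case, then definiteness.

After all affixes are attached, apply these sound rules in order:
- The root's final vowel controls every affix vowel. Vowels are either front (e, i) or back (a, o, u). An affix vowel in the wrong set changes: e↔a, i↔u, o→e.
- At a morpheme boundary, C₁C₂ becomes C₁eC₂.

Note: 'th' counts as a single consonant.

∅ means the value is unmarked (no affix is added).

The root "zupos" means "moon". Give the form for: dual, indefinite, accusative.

zusethuzupos

Attach number dual thi- (before consonant 'z') → thizupos.
Attach case accusative zus- → zusthizupos.
definiteness = indefinite: zero marking, form stays zusthizupos.
Apply vowel harmony: zusthizupos → zusthuzupos.
Apply epenthesis: zusthuzupos → zusethuzupos.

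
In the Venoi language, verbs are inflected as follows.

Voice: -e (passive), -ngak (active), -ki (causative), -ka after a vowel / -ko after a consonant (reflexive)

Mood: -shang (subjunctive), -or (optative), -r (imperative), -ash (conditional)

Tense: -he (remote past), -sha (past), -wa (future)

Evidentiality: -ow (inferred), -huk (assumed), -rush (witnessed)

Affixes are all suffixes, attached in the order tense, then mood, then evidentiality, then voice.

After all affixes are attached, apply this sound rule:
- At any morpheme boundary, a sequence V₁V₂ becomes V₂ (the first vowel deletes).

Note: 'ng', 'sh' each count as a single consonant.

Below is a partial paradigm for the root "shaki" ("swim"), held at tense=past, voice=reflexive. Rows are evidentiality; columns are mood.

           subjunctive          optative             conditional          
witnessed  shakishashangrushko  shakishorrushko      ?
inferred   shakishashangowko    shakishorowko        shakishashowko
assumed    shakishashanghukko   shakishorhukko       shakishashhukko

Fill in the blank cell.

shakishashrushko

Attach tense past -sha → shakisha.
Attach mood conditional -ash → shakishaash.
Attach evidentiality witnessed -rush → shakishaashrush.
Attach voice reflexive -ko (after consonant 'sh') → shakishaashrushko.
Apply vowel deletion: shakishaashrushko → shakishashrushko.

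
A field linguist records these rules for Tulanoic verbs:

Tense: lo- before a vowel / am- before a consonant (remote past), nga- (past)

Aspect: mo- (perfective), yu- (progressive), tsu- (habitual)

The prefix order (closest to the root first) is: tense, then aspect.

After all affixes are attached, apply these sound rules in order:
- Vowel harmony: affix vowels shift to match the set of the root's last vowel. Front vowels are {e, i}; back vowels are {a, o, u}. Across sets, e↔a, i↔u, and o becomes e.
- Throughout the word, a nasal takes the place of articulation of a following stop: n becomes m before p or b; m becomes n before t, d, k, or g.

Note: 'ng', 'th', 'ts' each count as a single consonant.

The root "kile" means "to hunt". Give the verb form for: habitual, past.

Attach tense past nga- → ngakile.
Attach aspect habitual tsu- → tsungakile.
Apply vowel harmony: tsungakile → tsingekile.
Nasal assimilation: no change.

tsingekile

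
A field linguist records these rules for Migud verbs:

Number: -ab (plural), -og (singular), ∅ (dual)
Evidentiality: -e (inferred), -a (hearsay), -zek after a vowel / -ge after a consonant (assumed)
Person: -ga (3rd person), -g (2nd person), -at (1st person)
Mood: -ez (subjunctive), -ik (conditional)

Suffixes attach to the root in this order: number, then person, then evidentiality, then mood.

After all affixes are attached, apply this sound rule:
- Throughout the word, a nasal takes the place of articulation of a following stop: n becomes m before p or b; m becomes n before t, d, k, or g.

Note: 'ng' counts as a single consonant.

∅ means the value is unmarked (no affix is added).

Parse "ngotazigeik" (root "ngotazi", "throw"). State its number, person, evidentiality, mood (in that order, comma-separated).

Segment: ngotazi-g-e-ik.
number: ∅ → dual.
person: -g → 2nd person.
evidentiality: -e → inferred.
mood: -ik → conditional.

dual, 2nd person, inferred, conditional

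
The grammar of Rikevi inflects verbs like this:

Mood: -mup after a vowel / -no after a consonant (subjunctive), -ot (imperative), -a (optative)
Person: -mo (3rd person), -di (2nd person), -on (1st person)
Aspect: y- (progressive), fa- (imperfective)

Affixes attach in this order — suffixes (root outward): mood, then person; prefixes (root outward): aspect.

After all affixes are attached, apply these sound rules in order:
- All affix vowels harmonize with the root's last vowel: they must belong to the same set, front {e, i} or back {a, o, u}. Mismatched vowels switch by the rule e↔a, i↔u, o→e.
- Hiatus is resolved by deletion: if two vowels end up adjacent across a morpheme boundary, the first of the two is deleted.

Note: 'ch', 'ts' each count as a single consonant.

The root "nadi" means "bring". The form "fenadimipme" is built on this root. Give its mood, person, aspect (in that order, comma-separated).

Segment: fa-nadi-mup-mo.
mood: -mup/no → subjunctive.
person: -mo → 3rd person.
aspect: fa- → imperfective.

subjunctive, 3rd person, imperfective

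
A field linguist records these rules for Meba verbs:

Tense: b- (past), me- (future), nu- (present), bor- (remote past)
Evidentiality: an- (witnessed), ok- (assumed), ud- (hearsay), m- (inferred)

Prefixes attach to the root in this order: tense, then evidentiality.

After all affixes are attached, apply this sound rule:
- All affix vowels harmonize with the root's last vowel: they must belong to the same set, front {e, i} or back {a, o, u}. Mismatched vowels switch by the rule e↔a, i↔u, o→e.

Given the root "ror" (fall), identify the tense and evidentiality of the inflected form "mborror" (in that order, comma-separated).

remote past, inferred

Segment: m-bor-ror.
tense: bor- → remote past.
evidentiality: m- → inferred.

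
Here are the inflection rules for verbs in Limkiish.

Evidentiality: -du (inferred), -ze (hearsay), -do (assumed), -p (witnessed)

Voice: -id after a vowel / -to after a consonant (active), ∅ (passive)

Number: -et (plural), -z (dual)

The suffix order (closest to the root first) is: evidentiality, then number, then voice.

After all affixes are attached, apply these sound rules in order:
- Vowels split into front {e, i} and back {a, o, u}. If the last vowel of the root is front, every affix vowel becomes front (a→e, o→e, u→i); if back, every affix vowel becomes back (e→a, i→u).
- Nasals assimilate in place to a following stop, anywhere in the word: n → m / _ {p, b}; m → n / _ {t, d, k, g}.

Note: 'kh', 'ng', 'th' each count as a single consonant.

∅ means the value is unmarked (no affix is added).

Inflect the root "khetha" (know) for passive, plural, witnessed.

khethapat

Attach evidentiality witnessed -p → khethap.
Attach number plural -et → khethapet.
voice = passive: zero marking, form stays khethapet.
Apply vowel harmony: khethapet → khethapat.
Nasal assimilation: no change.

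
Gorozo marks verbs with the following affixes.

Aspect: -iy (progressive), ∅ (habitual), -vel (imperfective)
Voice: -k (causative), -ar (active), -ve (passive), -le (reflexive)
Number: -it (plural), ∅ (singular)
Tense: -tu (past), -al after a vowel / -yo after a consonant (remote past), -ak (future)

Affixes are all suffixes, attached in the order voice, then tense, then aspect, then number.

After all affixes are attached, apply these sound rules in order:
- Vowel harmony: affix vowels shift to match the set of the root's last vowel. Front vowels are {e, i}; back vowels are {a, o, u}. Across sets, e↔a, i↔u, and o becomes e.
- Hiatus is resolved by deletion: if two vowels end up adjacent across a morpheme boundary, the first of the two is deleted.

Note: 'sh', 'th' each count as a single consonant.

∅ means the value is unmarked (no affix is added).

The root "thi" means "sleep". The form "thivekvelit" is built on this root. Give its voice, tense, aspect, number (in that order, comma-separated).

passive, future, imperfective, plural

Segment: thi-ve-ak-vel-it.
voice: -ve → passive.
tense: -ak → future.
aspect: -vel → imperfective.
number: -it → plural.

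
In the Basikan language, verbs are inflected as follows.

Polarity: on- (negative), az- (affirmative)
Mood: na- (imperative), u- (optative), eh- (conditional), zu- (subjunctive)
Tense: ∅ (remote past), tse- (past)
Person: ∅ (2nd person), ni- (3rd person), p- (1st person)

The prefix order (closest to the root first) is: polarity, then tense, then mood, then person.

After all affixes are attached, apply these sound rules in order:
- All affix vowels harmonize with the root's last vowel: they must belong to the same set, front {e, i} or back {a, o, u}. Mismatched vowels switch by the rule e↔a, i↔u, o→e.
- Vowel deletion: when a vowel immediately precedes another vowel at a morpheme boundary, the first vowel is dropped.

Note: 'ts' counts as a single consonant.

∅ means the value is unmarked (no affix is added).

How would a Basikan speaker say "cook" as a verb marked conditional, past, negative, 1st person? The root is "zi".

Attach polarity negative on- → onzi.
Attach tense past tse- → tseonzi.
Attach mood conditional eh- → ehtseonzi.
Attach person 1st person p- → pehtseonzi.
Apply vowel harmony: pehtseonzi → pehtseenzi.
Apply vowel deletion: pehtseenzi → pehtsenzi.

pehtsenzi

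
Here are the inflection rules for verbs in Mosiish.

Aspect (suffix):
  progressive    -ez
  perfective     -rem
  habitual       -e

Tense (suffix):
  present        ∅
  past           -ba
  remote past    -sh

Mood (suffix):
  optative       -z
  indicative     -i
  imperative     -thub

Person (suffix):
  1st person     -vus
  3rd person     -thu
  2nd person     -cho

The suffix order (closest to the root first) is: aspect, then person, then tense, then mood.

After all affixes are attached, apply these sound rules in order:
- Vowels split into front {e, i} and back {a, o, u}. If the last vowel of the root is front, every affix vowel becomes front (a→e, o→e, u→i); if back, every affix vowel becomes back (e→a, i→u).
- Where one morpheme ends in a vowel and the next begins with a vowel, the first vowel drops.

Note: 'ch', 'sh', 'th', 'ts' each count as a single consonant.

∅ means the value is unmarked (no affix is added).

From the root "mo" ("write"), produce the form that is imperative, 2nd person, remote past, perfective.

moramchoshthub

Attach aspect perfective -rem → morem.
Attach person 2nd person -cho → moremcho.
Attach tense remote past -sh → moremchosh.
Attach mood imperative -thub → moremchoshthub.
Apply vowel harmony: moremchoshthub → moramchoshthub.
Vowel deletion: no change.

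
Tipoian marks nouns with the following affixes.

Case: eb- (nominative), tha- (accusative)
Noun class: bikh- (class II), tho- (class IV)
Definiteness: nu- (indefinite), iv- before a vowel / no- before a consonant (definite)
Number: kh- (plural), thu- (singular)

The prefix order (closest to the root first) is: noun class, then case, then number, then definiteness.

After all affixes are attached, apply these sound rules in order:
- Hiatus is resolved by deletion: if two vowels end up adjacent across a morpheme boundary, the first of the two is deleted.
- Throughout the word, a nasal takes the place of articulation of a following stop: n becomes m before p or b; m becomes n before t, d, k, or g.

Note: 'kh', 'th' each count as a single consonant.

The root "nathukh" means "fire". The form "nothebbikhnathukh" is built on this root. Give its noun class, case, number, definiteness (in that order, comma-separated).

Segment: no-thu-eb-bikh-nathukh.
noun class: bikh- → class II.
case: eb- → nominative.
number: thu- → singular.
definiteness: iv/no- → definite.

class II, nominative, singular, definite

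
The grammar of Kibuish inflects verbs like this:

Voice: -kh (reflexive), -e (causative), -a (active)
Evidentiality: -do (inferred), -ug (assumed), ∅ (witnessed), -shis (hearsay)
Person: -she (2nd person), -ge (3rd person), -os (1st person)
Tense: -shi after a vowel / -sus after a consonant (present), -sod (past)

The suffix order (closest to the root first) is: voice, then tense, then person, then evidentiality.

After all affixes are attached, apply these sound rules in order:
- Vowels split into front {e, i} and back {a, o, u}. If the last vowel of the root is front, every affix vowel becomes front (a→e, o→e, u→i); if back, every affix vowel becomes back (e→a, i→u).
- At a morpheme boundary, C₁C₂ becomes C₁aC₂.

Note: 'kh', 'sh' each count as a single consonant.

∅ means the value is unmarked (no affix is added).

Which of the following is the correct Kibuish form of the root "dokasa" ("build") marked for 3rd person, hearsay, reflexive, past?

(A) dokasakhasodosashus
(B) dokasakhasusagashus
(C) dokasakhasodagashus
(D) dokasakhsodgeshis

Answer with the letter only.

Attach voice reflexive -kh → dokasakh.
Attach tense past -sod → dokasakhsod.
Attach person 3rd person -ge → dokasakhsodge.
Attach evidentiality hearsay -shis → dokasakhsodgeshis.
Apply vowel harmony: dokasakhsodgeshis → dokasakhsodgashus.
Apply epenthesis: dokasakhsodgashus → dokasakhasodagashus.
So the correct form is dokasakhasodagashus, option (C).
(D) dokasakhsodgeshis is wrong: it fails to apply the sound rule(s).
(B) dokasakhasusagashus is wrong: it uses present instead of past for tense.
(A) dokasakhasodosashus is wrong: it uses 1st person instead of 3rd person for person.

C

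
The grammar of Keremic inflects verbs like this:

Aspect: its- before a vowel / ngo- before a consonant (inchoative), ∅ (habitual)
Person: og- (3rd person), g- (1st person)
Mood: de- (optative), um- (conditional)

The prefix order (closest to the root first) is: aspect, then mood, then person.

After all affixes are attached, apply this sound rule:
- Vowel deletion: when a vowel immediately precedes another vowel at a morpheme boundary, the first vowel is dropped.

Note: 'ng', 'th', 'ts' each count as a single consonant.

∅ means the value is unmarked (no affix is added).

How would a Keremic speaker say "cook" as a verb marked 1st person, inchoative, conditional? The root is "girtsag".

Attach aspect inchoative ngo- (before consonant 'g') → ngogirtsag.
Attach mood conditional um- → umngogirtsag.
Attach person 1st person g- → gumngogirtsag.
Vowel deletion: no change.

gumngogirtsag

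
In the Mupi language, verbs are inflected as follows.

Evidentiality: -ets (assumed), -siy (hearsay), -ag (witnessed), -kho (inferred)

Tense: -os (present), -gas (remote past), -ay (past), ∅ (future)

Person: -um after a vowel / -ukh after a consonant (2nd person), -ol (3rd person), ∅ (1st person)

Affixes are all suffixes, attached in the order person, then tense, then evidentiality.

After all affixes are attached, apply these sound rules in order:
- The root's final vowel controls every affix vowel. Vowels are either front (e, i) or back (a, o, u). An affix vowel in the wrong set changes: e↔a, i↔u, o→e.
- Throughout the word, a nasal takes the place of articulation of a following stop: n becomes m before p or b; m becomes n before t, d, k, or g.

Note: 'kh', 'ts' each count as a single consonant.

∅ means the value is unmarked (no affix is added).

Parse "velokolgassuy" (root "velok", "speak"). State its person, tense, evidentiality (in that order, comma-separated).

3rd person, remote past, hearsay

Segment: velok-ol-gas-siy.
person: -ol → 3rd person.
tense: -gas → remote past.
evidentiality: -siy → hearsay.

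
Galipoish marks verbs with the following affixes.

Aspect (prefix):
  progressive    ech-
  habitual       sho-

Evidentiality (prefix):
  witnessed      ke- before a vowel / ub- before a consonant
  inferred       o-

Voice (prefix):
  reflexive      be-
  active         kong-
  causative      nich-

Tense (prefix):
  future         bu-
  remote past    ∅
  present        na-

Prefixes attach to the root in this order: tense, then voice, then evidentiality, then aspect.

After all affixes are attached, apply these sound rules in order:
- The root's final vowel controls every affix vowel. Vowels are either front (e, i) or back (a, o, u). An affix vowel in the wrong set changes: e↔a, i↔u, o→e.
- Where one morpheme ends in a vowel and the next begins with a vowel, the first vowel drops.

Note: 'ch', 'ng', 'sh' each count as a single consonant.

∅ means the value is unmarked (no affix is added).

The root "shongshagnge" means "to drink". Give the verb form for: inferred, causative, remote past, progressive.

echenichshongshagnge

tense = remote past: zero marking, form stays shongshagnge.
Attach voice causative nich- → nichshongshagnge.
Attach evidentiality inferred o- → onichshongshagnge.
Attach aspect progressive ech- → echonichshongshagnge.
Apply vowel harmony: echonichshongshagnge → echenichshongshagnge.
Vowel deletion: no change.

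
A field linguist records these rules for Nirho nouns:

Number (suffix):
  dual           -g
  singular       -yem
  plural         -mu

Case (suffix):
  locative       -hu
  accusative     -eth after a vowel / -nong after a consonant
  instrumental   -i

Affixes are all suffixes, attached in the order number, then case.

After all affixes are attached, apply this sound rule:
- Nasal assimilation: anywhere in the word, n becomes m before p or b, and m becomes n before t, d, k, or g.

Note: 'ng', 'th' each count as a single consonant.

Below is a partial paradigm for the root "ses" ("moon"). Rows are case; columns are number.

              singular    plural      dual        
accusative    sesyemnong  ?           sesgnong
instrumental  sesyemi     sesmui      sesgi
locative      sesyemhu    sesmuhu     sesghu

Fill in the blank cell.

Attach number plural -mu → sesmu.
Attach case accusative -eth (after vowel 'u') → sesmueth.
Nasal assimilation: no change.

sesmueth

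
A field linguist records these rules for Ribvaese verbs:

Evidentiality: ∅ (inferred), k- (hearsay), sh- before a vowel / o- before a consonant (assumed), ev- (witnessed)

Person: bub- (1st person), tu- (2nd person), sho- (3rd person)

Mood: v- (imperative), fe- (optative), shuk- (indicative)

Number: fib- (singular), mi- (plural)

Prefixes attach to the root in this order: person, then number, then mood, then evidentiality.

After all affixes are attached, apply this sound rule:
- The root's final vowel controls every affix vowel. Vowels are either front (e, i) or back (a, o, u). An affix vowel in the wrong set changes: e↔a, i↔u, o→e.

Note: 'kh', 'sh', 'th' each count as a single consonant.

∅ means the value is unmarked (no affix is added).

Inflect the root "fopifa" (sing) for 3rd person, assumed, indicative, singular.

Attach person 3rd person sho- → shofopifa.
Attach number singular fib- → fibshofopifa.
Attach mood indicative shuk- → shukfibshofopifa.
Attach evidentiality assumed o- (before consonant 'sh') → oshukfibshofopifa.
Apply vowel harmony: oshukfibshofopifa → oshukfubshofopifa.

oshukfubshofopifa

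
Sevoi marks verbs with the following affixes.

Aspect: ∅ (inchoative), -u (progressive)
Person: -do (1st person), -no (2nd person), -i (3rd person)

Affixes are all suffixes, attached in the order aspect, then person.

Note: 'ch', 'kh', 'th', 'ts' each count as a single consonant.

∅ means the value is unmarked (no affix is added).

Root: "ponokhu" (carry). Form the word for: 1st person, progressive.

Attach aspect progressive -u → ponokhuu.
Attach person 1st person -do → ponokhuudo.

ponokhuudo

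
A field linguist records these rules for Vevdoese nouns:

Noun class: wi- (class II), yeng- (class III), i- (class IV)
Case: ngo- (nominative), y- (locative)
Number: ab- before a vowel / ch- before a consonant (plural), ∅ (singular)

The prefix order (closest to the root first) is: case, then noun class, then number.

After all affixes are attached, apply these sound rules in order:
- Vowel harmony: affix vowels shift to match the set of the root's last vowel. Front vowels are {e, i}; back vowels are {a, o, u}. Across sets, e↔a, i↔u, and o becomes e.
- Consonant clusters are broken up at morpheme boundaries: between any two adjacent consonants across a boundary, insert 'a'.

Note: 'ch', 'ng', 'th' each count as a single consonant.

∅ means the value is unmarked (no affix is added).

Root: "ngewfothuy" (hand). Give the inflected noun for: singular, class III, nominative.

Attach case nominative ngo- → ngongewfothuy.
Attach noun class class III yeng- → yengngongewfothuy.
number = singular: zero marking, form stays yengngongewfothuy.
Apply vowel harmony: yengngongewfothuy → yangngongewfothuy.
Apply epenthesis: yangngongewfothuy → yangangongewfothuy.

yangangongewfothuy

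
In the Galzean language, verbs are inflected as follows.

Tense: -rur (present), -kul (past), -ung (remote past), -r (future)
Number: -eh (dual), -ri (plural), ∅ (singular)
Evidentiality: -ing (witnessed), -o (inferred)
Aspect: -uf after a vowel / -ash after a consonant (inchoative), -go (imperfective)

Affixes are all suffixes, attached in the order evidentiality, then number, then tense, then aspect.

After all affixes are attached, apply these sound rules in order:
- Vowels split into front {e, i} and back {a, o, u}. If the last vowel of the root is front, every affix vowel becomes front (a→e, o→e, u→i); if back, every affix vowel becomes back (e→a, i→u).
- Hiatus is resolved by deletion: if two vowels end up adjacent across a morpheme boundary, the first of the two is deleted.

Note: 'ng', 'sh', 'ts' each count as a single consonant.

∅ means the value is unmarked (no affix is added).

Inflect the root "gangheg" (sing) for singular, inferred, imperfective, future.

Attach evidentiality inferred -o → ganghego.
number = singular: zero marking, form stays ganghego.
Attach tense future -r → ganghegor.
Attach aspect imperfective -go → ganghegorgo.
Apply vowel harmony: ganghegorgo → ganghegerge.
Vowel deletion: no change.

ganghegerge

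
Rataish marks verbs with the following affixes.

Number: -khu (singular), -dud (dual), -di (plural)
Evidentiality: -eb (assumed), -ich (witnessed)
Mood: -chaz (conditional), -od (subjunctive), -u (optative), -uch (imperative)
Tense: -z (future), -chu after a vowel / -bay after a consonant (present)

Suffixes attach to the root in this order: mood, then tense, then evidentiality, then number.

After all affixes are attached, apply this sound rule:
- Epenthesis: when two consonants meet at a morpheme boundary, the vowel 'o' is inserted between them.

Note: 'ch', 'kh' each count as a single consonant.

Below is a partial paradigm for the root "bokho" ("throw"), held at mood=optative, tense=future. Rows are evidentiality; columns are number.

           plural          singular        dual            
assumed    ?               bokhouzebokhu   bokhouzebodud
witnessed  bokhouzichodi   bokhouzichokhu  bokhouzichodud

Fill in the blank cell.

Attach mood optative -u → bokhou.
Attach tense future -z → bokhouz.
Attach evidentiality assumed -eb → bokhouzeb.
Attach number plural -di → bokhouzebdi.
Apply epenthesis: bokhouzebdi → bokhouzebodi.

bokhouzebodi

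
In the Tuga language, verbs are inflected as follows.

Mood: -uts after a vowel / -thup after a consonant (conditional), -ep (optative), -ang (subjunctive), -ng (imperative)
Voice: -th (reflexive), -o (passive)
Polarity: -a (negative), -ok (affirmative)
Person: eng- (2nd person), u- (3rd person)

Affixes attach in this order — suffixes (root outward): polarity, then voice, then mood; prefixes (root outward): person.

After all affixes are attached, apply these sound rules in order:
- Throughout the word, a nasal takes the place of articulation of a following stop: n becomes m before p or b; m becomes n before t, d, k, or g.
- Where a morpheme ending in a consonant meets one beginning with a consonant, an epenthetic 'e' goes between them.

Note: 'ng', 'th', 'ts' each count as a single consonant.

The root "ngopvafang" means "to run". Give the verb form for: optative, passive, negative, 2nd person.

engengopvafangaoep

Attach person 2nd person eng- → engngopvafang.
Attach polarity negative -a → engngopvafanga.
Attach voice passive -o → engngopvafangao.
Attach mood optative -ep → engngopvafangaoep.
Nasal assimilation: no change.
Apply epenthesis: engngopvafangaoep → engengopvafangaoep.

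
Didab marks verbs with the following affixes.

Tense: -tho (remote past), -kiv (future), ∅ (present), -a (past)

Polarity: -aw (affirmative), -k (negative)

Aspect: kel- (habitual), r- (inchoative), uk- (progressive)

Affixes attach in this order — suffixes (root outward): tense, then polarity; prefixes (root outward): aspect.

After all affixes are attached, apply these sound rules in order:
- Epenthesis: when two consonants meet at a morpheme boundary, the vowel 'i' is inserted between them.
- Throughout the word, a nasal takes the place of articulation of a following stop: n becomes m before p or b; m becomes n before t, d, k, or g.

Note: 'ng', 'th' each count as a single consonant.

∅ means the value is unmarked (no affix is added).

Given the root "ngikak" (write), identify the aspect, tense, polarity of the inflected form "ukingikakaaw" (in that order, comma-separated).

Segment: uk-ngikak-a-aw.
aspect: uk- → progressive.
tense: -a → past.
polarity: -aw → affirmative.

progressive, past, affirmative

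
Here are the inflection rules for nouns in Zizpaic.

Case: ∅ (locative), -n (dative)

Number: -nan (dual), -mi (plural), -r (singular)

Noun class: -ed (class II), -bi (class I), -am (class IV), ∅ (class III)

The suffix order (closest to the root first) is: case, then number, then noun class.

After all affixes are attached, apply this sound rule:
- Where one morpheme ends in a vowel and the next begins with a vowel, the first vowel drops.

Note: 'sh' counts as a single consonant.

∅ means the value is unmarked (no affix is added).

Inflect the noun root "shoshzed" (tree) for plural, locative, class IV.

case = locative: zero marking, form stays shoshzed.
Attach number plural -mi → shoshzedmi.
Attach noun class class IV -am → shoshzedmiam.
Apply vowel deletion: shoshzedmiam → shoshzedmam.

shoshzedmam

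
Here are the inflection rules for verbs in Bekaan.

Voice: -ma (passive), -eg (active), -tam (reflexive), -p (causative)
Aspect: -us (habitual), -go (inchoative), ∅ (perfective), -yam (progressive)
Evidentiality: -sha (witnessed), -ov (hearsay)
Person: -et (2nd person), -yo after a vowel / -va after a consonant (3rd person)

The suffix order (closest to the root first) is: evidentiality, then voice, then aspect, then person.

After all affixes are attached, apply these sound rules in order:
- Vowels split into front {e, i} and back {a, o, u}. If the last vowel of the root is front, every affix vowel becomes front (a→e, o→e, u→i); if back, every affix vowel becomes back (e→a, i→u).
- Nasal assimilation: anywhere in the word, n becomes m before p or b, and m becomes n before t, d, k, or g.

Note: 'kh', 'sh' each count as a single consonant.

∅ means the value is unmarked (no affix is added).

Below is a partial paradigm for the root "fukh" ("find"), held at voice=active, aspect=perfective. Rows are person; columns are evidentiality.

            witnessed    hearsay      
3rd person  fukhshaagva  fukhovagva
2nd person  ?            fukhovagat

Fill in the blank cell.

Attach evidentiality witnessed -sha → fukhsha.
Attach voice active -eg → fukhshaeg.
aspect = perfective: zero marking, form stays fukhshaeg.
Attach person 2nd person -et → fukhshaeget.
Apply vowel harmony: fukhshaeget → fukhshaagat.
Nasal assimilation: no change.

fukhshaagat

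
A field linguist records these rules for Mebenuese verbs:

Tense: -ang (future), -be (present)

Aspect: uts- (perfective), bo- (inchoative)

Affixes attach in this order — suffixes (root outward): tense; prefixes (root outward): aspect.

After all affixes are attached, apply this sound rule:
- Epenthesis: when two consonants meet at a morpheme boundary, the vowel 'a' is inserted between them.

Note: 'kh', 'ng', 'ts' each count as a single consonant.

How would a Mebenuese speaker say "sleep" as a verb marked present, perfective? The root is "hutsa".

utsahutsabe

Attach aspect perfective uts- → utshutsa.
Attach tense present -be → utshutsabe.
Apply epenthesis: utshutsabe → utsahutsabe.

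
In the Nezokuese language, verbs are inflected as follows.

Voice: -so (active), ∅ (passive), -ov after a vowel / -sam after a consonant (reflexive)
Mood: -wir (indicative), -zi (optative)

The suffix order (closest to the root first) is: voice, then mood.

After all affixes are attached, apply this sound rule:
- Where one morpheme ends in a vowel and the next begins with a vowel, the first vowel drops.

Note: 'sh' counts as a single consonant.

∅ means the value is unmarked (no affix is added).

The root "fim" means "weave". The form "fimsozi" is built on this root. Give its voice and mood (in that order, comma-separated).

active, optative

Segment: fim-so-zi.
voice: -so → active.
mood: -zi → optative.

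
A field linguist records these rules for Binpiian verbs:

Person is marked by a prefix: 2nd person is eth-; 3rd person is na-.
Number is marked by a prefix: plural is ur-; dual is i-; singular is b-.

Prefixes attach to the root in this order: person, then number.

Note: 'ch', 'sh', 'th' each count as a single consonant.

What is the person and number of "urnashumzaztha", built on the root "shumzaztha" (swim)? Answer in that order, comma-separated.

3rd person, plural

Segment: ur-na-shumzaztha.
person: na- → 3rd person.
number: ur- → plural.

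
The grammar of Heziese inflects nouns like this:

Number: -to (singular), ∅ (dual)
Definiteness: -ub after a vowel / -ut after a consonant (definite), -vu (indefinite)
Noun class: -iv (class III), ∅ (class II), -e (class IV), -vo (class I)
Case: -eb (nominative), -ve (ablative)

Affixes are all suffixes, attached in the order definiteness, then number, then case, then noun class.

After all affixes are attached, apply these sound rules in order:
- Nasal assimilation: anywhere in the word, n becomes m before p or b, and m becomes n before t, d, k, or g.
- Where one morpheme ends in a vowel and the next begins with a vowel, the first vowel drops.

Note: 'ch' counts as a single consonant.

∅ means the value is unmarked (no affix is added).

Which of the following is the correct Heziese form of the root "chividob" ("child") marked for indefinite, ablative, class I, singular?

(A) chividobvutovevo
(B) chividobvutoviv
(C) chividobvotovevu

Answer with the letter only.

Attach definiteness indefinite -vu → chividobvu.
Attach number singular -to → chividobvuto.
Attach case ablative -ve → chividobvutove.
Attach noun class class I -vo → chividobvutovevo.
Nasal assimilation: no change.
Vowel deletion: no change.
So the correct form is chividobvutovevo, option (A).
(C) chividobvotovevu is wrong: it has the affixes in the wrong order.
(B) chividobvutoviv is wrong: it uses class III instead of class I for noun class.

A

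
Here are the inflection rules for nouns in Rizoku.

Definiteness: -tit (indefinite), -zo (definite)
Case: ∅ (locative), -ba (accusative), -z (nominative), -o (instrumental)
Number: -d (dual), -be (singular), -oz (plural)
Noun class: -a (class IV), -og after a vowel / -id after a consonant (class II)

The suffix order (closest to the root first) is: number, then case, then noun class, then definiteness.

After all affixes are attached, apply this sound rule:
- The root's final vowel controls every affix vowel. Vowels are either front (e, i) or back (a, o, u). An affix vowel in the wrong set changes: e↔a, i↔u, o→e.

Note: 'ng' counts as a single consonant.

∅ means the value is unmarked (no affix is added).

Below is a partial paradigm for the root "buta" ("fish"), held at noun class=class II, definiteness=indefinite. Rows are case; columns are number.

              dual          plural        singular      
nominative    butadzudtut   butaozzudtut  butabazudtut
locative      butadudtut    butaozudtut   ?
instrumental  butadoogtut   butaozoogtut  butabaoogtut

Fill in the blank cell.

Attach number singular -be → butabe.
case = locative: zero marking, form stays butabe.
Attach noun class class II -og (after vowel 'e') → butabeog.
Attach definiteness indefinite -tit → butabeogtit.
Apply vowel harmony: butabeogtit → butabaogtut.

butabaogtut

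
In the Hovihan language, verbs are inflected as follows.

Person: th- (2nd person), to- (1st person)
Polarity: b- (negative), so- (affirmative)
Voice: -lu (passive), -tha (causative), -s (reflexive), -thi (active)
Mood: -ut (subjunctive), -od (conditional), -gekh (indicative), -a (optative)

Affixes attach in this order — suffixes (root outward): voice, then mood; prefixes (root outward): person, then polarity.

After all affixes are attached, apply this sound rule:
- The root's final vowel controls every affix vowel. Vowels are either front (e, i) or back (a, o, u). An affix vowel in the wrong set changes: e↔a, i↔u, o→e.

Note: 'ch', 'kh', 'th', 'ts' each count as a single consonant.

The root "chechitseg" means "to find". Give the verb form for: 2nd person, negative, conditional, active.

bthchechitsegthied

Attach person 2nd person th- → thchechitseg.
Attach voice active -thi → thchechitsegthi.
Attach mood conditional -od → thchechitsegthiod.
Attach polarity negative b- → bthchechitsegthiod.
Apply vowel harmony: bthchechitsegthiod → bthchechitsegthied.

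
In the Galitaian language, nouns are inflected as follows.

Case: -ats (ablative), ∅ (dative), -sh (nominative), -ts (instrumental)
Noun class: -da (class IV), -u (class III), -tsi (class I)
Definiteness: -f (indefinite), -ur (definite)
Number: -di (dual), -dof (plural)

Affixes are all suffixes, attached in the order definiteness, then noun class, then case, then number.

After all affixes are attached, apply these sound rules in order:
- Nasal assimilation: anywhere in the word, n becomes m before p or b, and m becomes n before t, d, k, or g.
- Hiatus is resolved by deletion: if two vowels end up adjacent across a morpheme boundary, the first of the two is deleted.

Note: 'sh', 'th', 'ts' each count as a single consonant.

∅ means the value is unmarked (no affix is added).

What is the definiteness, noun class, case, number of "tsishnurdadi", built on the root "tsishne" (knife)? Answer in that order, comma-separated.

definite, class IV, dative, dual

Segment: tsishne-ur-da-di.
definiteness: -ur → definite.
noun class: -da → class IV.
case: ∅ → dative.
number: -di → dual.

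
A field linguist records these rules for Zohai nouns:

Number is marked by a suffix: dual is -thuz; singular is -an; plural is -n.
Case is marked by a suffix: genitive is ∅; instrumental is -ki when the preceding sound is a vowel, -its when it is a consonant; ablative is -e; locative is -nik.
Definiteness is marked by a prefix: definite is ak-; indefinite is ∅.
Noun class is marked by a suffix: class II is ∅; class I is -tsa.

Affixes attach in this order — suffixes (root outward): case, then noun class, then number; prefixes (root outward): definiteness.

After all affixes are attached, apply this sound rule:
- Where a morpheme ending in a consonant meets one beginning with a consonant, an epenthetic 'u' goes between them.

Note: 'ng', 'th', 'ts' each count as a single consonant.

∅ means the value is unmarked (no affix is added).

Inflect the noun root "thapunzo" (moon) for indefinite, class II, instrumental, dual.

thapunzokithuz

Attach case instrumental -ki (after vowel 'o') → thapunzoki.
definiteness = indefinite: zero marking, form stays thapunzoki.
noun class = class II: zero marking, form stays thapunzoki.
Attach number dual -thuz → thapunzokithuz.
Epenthesis: no change.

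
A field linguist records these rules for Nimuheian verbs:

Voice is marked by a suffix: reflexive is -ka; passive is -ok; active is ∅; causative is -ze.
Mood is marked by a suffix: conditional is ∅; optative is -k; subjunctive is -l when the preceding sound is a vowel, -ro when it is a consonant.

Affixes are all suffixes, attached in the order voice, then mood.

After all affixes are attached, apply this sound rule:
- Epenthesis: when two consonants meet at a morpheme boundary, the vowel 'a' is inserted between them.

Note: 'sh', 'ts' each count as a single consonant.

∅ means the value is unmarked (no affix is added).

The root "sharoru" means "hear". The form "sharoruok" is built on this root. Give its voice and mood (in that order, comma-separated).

Segment: sharoru-ok.
voice: -ok → passive.
mood: ∅ → conditional.

passive, conditional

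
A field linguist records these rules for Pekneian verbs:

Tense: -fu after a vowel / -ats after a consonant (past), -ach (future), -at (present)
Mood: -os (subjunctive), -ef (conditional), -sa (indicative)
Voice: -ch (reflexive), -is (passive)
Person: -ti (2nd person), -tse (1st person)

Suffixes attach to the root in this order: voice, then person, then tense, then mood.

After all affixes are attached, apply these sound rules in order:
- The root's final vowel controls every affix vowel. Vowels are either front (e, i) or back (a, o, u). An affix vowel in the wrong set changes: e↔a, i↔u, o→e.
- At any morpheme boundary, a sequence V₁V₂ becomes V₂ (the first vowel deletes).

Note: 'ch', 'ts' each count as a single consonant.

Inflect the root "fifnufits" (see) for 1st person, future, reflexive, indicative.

fifnufitschtsechse

Attach voice reflexive -ch → fifnufitsch.
Attach person 1st person -tse → fifnufitschtse.
Attach tense future -ach → fifnufitschtseach.
Attach mood indicative -sa → fifnufitschtseachsa.
Apply vowel harmony: fifnufitschtseachsa → fifnufitschtseechse.
Apply vowel deletion: fifnufitschtseechse → fifnufitschtsechse.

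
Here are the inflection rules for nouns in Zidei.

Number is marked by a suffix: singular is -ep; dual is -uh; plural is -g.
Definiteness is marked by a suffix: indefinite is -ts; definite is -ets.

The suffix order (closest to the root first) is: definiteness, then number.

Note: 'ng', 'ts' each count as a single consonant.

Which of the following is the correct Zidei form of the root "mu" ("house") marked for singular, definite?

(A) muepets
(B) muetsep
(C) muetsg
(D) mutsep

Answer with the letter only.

Attach definiteness definite -ets → muets.
Attach number singular -ep → muetsep.
So the correct form is muetsep, option (B).
(A) muepets is wrong: it has the affixes in the wrong order.
(C) muetsg is wrong: it uses plural instead of singular for number.
(D) mutsep is wrong: it uses indefinite instead of definite for definiteness.

B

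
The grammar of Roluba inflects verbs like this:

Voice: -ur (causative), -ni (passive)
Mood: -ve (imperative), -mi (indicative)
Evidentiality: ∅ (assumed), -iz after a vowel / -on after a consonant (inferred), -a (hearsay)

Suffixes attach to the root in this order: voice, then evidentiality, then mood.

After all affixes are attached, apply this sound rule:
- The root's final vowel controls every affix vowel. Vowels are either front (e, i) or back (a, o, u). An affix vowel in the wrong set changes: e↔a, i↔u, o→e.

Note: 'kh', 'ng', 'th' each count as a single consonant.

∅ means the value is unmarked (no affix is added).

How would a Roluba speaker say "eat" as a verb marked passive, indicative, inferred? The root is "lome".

Attach voice passive -ni → lomeni.
Attach evidentiality inferred -iz (after vowel 'i') → lomeniiz.
Attach mood indicative -mi → lomeniizmi.
Vowel harmony: no change.

lomeniizmi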